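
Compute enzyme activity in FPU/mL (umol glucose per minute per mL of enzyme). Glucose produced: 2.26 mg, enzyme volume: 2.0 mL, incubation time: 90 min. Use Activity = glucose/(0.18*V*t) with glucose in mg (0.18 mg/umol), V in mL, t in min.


Activity = glucose_mg / (0.18 mg/umol * V_mL * t_min)
= 2.26 / (0.18 * 2.0 * 90)
= 0.0698 FPU/mL

0.0698 FPU/mL


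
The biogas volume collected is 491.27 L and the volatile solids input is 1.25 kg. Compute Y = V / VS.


Y = V / VS
= 491.27 / 1.25
= 393.0160 L/kg VS

393.0160 L/kg VS


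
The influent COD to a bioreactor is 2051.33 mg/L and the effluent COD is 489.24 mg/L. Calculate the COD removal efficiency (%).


eta = (COD_in - COD_out) / COD_in * 100
= (2051.33 - 489.24) / 2051.33 * 100
= 76.1501%

76.1501%


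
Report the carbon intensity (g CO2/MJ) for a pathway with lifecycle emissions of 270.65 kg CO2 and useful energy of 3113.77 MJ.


CI = CO2 * 1000 / E
= 270.65 * 1000 / 3113.77
= 86.9204 g CO2/MJ

86.9204 g CO2/MJ


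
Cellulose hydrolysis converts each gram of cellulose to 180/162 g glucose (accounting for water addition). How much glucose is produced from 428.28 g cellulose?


glucose = cellulose * 180/162
= 428.28 * 180/162
= 475.8667 g

475.8667 g


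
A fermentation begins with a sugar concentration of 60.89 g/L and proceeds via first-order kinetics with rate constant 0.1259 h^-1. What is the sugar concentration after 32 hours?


S = S0 * exp(-k * t)
S = 60.89 * exp(-0.1259 * 32)
S = 1.0836 g/L

1.0836 g/L


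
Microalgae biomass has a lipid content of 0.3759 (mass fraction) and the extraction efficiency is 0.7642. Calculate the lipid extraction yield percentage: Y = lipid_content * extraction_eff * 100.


Y = lipid_content * extraction_eff * 100
= 0.3759 * 0.7642 * 100
= 28.7263%

28.7263%


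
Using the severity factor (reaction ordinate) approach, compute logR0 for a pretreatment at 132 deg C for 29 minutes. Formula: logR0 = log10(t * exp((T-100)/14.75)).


logR0 = log10(t * exp((T - 100) / 14.75))
= log10(29 * exp((132 - 100) / 14.75))
= 2.4046

2.4046


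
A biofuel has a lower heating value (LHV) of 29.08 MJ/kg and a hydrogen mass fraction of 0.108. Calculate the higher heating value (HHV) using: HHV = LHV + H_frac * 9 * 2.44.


HHV = LHV + H_frac * 9 * 2.44
= 29.08 + 0.108 * 9 * 2.44
= 31.4517 MJ/kg

31.4517 MJ/kg


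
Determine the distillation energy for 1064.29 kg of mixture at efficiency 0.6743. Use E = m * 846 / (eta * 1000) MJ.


E = m * 846 / (eta * 1000)
= 1064.29 * 846 / (0.6743 * 1000)
= 1335.2949 MJ

1335.2949 MJ


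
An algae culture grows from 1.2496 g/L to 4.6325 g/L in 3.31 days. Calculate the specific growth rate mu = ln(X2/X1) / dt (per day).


mu = ln(X2/X1) / dt
= ln(4.6325/1.2496) / 3.31
= 0.3959 per day

0.3959 per day


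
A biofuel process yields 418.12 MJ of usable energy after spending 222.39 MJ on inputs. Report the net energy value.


NEV = E_out - E_in
= 418.12 - 222.39
= 195.7300 MJ

195.7300 MJ


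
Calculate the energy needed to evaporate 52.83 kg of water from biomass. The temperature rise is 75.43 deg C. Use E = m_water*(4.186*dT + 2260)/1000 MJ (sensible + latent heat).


E = m_water * (4.186 * dT + 2260) / 1000
= 52.83 * (4.186 * 75.43 + 2260) / 1000
= 136.0769 MJ

136.0769 MJ


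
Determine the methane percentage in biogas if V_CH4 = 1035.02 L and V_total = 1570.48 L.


CH4% = V_CH4 / V_total * 100
= 1035.02 / 1570.48 * 100
= 65.9047%

65.9047%


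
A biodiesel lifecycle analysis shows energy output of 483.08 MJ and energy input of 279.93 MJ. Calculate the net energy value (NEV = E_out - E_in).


NEV = E_out - E_in
= 483.08 - 279.93
= 203.1500 MJ

203.1500 MJ


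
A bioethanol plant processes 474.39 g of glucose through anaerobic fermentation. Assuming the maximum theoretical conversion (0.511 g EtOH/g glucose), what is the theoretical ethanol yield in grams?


Theoretical ethanol yield: m_EtOH = 0.511 * m_glucose
m_EtOH = 0.511 * 474.39 = 242.4133 g

242.4133 g


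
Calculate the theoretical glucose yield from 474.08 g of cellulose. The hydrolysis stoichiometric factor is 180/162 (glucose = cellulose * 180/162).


glucose = cellulose * 180/162
= 474.08 * 180/162
= 526.7556 g

526.7556 g


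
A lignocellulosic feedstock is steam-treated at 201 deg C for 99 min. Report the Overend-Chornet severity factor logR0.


logR0 = log10(t * exp((T - 100) / 14.75))
= log10(99 * exp((201 - 100) / 14.75))
= 4.9694

4.9694


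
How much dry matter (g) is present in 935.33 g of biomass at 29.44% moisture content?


Wd = Ww * (1 - MC/100)
= 935.33 * (1 - 29.44/100)
= 659.9688 g

659.9688 g


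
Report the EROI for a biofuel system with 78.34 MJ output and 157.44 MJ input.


EROI = E_out / E_in
= 78.34 / 157.44
= 0.4976

0.4976


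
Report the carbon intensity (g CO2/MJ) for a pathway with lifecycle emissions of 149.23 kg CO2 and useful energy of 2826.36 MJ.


CI = CO2 * 1000 / E
= 149.23 * 1000 / 2826.36
= 52.7994 g CO2/MJ

52.7994 g CO2/MJ


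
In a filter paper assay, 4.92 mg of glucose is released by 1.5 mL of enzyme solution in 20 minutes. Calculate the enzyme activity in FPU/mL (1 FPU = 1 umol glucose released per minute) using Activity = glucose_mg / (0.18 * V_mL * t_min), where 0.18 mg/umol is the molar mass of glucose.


Activity = glucose_mg / (0.18 mg/umol * V_mL * t_min)
= 4.92 / (0.18 * 1.5 * 20)
= 0.9111 FPU/mL

0.9111 FPU/mL


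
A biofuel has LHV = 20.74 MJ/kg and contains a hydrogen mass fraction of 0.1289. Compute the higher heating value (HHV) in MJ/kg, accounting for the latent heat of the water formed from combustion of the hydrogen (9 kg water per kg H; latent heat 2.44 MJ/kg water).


HHV = LHV + H_frac * 9 * 2.44
= 20.74 + 0.1289 * 9 * 2.44
= 23.5706 MJ/kg

23.5706 MJ/kg


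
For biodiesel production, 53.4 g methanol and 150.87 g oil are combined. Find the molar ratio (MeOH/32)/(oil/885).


Molar ratio = n_MeOH / n_oil = (MeOH/32) / (oil/885) = (MeOH * 885) / (32 * oil)
= (53.4 * 885) / (32 * 150.87)
= 9.7888

9.7888


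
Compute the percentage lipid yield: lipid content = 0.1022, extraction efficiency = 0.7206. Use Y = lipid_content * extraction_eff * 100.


Y = lipid_content * extraction_eff * 100
= 0.1022 * 0.7206 * 100
= 7.3645%

7.3645%


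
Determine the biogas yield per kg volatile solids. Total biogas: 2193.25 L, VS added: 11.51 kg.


Y = V / VS
= 2193.25 / 11.51
= 190.5517 L/kg VS

190.5517 L/kg VS


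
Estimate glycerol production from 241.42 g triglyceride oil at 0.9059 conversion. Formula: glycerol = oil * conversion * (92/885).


glycerol = oil * conv * (92/885)
= 241.42 * 0.9059 * 92 / 885
= 22.7352 g

22.7352 g


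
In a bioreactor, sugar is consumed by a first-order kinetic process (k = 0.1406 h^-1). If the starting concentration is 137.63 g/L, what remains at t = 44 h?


S = S0 * exp(-k * t)
S = 137.63 * exp(-0.1406 * 44)
S = 0.2831 g/L

0.2831 g/L


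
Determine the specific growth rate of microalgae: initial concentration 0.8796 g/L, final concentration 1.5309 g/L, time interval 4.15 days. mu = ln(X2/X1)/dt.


mu = ln(X2/X1) / dt
= ln(1.5309/0.8796) / 4.15
= 0.1335 per day

0.1335 per day


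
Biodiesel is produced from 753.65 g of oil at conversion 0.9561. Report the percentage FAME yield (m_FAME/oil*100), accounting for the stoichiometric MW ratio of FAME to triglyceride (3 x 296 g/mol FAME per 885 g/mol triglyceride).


m_FAME = oil * conv * (3 * 296 / 885) = oil * conv * (888/885)
= 753.65 * 0.9561 * 888 / 885
= 723.0074 g
Y = m_FAME / oil * 100 = conv * (888/885) * 100
= 0.9561 * 888 / 885 * 100
= 95.93%

95.93%


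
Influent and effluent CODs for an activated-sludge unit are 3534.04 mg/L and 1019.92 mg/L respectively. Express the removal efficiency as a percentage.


eta = (COD_in - COD_out) / COD_in * 100
= (3534.04 - 1019.92) / 3534.04 * 100
= 71.1401%

71.1401%


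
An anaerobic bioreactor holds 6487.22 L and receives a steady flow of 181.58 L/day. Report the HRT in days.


HRT = V / Q
= 6487.22 / 181.58
= 35.7265 days

35.7265 days


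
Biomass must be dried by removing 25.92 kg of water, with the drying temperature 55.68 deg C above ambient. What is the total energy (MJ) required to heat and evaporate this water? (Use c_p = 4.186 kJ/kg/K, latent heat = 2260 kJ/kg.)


E = m_water * (4.186 * dT + 2260) / 1000
= 25.92 * (4.186 * 55.68 + 2260) / 1000
= 64.6205 MJ

64.6205 MJ


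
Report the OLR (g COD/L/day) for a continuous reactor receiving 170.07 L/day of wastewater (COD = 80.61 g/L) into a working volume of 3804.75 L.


OLR = Q * S / V
= 170.07 * 80.61 / 3804.75
= 3.6032 g/L/day

3.6032 g/L/day


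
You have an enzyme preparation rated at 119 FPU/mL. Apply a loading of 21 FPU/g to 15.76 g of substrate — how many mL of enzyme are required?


V = dosage * m_sub / activity
V = 21 * 15.76 / 119
V = 2.7812 mL

2.7812 mL


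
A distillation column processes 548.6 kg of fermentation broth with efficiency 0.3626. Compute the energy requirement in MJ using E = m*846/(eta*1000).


E = m * 846 / (eta * 1000)
= 548.6 * 846 / (0.3626 * 1000)
= 1279.9658 MJ

1279.9658 MJ


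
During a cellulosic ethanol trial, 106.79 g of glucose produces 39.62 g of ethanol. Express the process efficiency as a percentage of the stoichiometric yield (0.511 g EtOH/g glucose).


Fermentation efficiency = (actual / (0.511 * glucose)) * 100
= (39.62 / (0.511 * 106.79)) * 100
= 72.6044%

72.6044%


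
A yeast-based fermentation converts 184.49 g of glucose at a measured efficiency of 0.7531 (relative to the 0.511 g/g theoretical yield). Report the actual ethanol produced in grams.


Actual ethanol: m = 0.511 * 184.49 * 0.7531
m = 70.9980 g

70.9980 g


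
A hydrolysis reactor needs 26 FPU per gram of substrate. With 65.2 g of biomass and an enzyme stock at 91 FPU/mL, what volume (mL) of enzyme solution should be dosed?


V = dosage * m_sub / activity
V = 26 * 65.2 / 91
V = 18.6286 mL

18.6286 mL


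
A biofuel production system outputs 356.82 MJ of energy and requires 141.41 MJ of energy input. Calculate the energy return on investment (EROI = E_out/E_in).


EROI = E_out / E_in
= 356.82 / 141.41
= 2.5233

2.5233


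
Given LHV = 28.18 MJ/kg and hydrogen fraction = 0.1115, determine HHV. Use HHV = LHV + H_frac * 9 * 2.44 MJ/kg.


HHV = LHV + H_frac * 9 * 2.44
= 28.18 + 0.1115 * 9 * 2.44
= 30.6285 MJ/kg

30.6285 MJ/kg


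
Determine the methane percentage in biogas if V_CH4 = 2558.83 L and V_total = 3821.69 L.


CH4% = V_CH4 / V_total * 100
= 2558.83 / 3821.69 * 100
= 66.9555%

66.9555%


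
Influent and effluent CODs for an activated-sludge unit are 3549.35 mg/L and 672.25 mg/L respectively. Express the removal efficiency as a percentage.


eta = (COD_in - COD_out) / COD_in * 100
= (3549.35 - 672.25) / 3549.35 * 100
= 81.0599%

81.0599%


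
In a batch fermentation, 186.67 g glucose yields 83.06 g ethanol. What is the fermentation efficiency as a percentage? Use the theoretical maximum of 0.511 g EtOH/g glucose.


Fermentation efficiency = (actual / (0.511 * glucose)) * 100
= (83.06 / (0.511 * 186.67)) * 100
= 87.0756%

87.0756%


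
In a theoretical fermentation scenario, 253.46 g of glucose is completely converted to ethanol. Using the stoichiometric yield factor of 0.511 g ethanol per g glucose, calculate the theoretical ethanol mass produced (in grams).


Theoretical ethanol yield: m_EtOH = 0.511 * m_glucose
m_EtOH = 0.511 * 253.46 = 129.5181 g

129.5181 g


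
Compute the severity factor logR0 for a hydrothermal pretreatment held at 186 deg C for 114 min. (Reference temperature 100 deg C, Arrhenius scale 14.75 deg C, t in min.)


logR0 = log10(t * exp((T - 100) / 14.75))
= log10(114 * exp((186 - 100) / 14.75))
= 4.5891

4.5891


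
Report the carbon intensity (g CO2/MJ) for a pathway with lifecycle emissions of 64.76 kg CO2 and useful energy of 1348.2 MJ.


CI = CO2 * 1000 / E
= 64.76 * 1000 / 1348.2
= 48.0344 g CO2/MJ

48.0344 g CO2/MJ


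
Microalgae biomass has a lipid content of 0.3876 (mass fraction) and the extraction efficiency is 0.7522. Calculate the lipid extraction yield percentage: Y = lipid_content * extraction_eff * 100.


Y = lipid_content * extraction_eff * 100
= 0.3876 * 0.7522 * 100
= 29.1553%

29.1553%


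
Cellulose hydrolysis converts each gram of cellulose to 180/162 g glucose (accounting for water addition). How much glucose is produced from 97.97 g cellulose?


glucose = cellulose * 180/162
= 97.97 * 180/162
= 108.8556 g

108.8556 g


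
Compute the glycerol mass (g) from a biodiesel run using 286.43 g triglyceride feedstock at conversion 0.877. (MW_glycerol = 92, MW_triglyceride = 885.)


glycerol = oil * conv * (92/885)
= 286.43 * 0.877 * 92 / 885
= 26.1134 g

26.1134 g


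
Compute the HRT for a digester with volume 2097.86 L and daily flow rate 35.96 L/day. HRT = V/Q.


HRT = V / Q
= 2097.86 / 35.96
= 58.3387 days

58.3387 days


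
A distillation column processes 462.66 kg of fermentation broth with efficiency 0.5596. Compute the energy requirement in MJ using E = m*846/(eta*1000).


E = m * 846 / (eta * 1000)
= 462.66 * 846 / (0.5596 * 1000)
= 699.4467 MJ

699.4467 MJ


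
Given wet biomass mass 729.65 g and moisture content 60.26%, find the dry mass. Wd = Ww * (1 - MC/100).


Wd = Ww * (1 - MC/100)
= 729.65 * (1 - 60.26/100)
= 289.9629 g

289.9629 g


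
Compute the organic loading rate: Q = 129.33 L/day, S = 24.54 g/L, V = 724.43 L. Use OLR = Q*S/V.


OLR = Q * S / V
= 129.33 * 24.54 / 724.43
= 4.3810 g/L/day

4.3810 g/L/day


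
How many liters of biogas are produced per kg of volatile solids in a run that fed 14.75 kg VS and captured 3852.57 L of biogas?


Y = V / VS
= 3852.57 / 14.75
= 261.1912 L/kg VS

261.1912 L/kg VS


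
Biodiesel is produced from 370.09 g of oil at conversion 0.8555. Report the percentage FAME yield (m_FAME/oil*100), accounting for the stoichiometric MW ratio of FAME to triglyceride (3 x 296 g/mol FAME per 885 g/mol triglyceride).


m_FAME = oil * conv * (3 * 296 / 885) = oil * conv * (888/885)
= 370.09 * 0.8555 * 888 / 885
= 317.6853 g
Y = m_FAME / oil * 100 = conv * (888/885) * 100
= 0.8555 * 888 / 885 * 100
= 85.84%

85.84%


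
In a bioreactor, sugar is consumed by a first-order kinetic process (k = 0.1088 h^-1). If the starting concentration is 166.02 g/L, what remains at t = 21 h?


S = S0 * exp(-k * t)
S = 166.02 * exp(-0.1088 * 21)
S = 16.8999 g/L

16.8999 g/L


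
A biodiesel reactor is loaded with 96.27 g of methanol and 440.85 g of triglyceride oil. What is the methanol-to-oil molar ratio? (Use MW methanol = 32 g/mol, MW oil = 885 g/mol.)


Molar ratio = n_MeOH / n_oil = (MeOH/32) / (oil/885) = (MeOH * 885) / (32 * oil)
= (96.27 * 885) / (32 * 440.85)
= 6.0394

6.0394


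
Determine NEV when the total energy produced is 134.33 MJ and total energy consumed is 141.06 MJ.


NEV = E_out - E_in
= 134.33 - 141.06
= -6.7300 MJ

-6.7300 MJ


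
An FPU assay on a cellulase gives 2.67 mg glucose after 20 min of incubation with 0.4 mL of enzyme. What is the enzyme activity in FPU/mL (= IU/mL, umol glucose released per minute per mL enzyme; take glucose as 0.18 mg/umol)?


Activity = glucose_mg / (0.18 mg/umol * V_mL * t_min)
= 2.67 / (0.18 * 0.4 * 20)
= 1.8542 FPU/mL

1.8542 FPU/mL


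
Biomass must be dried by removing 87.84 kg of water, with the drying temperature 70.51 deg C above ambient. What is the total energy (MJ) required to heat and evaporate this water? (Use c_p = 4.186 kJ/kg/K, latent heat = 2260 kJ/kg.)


E = m_water * (4.186 * dT + 2260) / 1000
= 87.84 * (4.186 * 70.51 + 2260) / 1000
= 224.4448 MJ

224.4448 MJ


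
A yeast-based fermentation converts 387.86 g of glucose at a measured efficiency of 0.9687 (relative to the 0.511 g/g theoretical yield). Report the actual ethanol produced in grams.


Actual ethanol: m = 0.511 * 387.86 * 0.9687
m = 191.9929 g

191.9929 g


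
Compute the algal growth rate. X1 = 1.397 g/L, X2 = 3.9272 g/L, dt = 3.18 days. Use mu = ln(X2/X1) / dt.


mu = ln(X2/X1) / dt
= ln(3.9272/1.397) / 3.18
= 0.3250 per day

0.3250 per day


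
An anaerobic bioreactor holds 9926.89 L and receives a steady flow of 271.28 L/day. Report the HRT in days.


HRT = V / Q
= 9926.89 / 271.28
= 36.5928 days

36.5928 days


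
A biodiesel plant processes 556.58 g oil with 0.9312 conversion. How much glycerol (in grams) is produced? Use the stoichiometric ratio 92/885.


glycerol = oil * conv * (92/885)
= 556.58 * 0.9312 * 92 / 885
= 53.8785 g

53.8785 g


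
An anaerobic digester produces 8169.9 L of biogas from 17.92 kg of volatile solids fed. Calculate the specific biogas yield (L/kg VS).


Y = V / VS
= 8169.9 / 17.92
= 455.9096 L/kg VS

455.9096 L/kg VS


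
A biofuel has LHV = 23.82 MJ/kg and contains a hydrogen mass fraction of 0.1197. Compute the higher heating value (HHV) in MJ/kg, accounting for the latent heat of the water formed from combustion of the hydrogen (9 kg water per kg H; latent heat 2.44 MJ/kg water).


HHV = LHV + H_frac * 9 * 2.44
= 23.82 + 0.1197 * 9 * 2.44
= 26.4486 MJ/kg

26.4486 MJ/kg


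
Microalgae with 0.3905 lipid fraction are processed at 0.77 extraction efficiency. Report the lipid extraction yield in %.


Y = lipid_content * extraction_eff * 100
= 0.3905 * 0.77 * 100
= 30.0685%

30.0685%


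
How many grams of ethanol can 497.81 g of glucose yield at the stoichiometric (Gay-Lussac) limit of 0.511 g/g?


Theoretical ethanol yield: m_EtOH = 0.511 * m_glucose
m_EtOH = 0.511 * 497.81 = 254.3809 g

254.3809 g


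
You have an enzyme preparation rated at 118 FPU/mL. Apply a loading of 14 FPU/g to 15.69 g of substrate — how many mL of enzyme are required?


V = dosage * m_sub / activity
V = 14 * 15.69 / 118
V = 1.8615 mL

1.8615 mL


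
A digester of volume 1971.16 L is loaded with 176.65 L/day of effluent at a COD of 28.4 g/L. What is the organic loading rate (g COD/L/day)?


OLR = Q * S / V
= 176.65 * 28.4 / 1971.16
= 2.5451 g/L/day

2.5451 g/L/day


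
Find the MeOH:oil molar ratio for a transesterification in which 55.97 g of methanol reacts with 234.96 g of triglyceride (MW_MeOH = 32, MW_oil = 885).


Molar ratio = n_MeOH / n_oil = (MeOH/32) / (oil/885) = (MeOH * 885) / (32 * oil)
= (55.97 * 885) / (32 * 234.96)
= 6.5880

6.5880


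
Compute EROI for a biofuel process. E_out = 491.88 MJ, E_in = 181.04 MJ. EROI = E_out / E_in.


EROI = E_out / E_in
= 491.88 / 181.04
= 2.7170

2.7170


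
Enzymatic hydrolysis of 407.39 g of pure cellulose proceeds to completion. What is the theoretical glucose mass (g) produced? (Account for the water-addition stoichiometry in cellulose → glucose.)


glucose = cellulose * 180/162
= 407.39 * 180/162
= 452.6556 g

452.6556 g


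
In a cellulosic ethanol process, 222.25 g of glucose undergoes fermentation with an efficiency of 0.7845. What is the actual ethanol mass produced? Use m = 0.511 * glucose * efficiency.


Actual ethanol: m = 0.511 * 222.25 * 0.7845
m = 89.0955 g

89.0955 g


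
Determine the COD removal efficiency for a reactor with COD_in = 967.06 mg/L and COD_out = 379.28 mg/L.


eta = (COD_in - COD_out) / COD_in * 100
= (967.06 - 379.28) / 967.06 * 100
= 60.7801%

60.7801%


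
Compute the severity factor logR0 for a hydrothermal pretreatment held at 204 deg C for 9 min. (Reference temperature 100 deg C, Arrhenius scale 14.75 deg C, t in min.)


logR0 = log10(t * exp((T - 100) / 14.75))
= log10(9 * exp((204 - 100) / 14.75))
= 4.0164

4.0164


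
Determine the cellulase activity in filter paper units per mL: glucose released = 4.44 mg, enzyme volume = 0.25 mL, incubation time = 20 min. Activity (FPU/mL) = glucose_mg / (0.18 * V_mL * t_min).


Activity = glucose_mg / (0.18 mg/umol * V_mL * t_min)
= 4.44 / (0.18 * 0.25 * 20)
= 4.9333 FPU/mL

4.9333 FPU/mL


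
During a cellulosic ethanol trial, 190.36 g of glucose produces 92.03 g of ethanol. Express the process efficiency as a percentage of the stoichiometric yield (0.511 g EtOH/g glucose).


Fermentation efficiency = (actual / (0.511 * glucose)) * 100
= (92.03 / (0.511 * 190.36)) * 100
= 94.6091%

94.6091%


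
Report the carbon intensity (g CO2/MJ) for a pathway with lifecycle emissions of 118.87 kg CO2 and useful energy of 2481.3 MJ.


CI = CO2 * 1000 / E
= 118.87 * 1000 / 2481.3
= 47.9063 g CO2/MJ

47.9063 g CO2/MJ


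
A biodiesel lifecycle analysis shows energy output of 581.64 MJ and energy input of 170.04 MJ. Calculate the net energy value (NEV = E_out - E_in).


NEV = E_out - E_in
= 581.64 - 170.04
= 411.6000 MJ

411.6000 MJ


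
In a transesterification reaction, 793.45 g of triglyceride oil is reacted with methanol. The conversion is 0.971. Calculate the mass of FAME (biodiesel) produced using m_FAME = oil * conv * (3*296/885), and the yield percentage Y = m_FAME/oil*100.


m_FAME = oil * conv * (3 * 296 / 885) = oil * conv * (888/885)
= 793.45 * 0.971 * 888 / 885
= 773.0516 g
Y = m_FAME / oil * 100 = conv * (888/885) * 100
= 0.971 * 888 / 885 * 100
= 97.43%

773.0516 g FAME; Y = 97.43%


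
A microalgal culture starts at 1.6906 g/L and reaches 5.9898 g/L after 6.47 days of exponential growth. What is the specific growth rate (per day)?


mu = ln(X2/X1) / dt
= ln(5.9898/1.6906) / 6.47
= 0.1955 per day

0.1955 per day


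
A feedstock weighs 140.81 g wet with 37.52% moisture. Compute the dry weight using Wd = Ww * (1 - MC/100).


Wd = Ww * (1 - MC/100)
= 140.81 * (1 - 37.52/100)
= 87.9781 g

87.9781 g


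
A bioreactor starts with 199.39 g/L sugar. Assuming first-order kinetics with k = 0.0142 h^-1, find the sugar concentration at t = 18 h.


S = S0 * exp(-k * t)
S = 199.39 * exp(-0.0142 * 18)
S = 154.4179 g/L

154.4179 g/L


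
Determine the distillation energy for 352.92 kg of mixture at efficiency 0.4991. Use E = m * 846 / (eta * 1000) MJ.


E = m * 846 / (eta * 1000)
= 352.92 * 846 / (0.4991 * 1000)
= 598.2174 MJ

598.2174 MJ


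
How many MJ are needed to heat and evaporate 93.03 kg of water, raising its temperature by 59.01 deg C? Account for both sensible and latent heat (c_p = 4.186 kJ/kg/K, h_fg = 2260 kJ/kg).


E = m_water * (4.186 * dT + 2260) / 1000
= 93.03 * (4.186 * 59.01 + 2260) / 1000
= 233.2277 MJ

233.2277 MJ


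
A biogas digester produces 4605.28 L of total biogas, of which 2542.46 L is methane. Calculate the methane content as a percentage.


CH4% = V_CH4 / V_total * 100
= 2542.46 / 4605.28 * 100
= 55.2075%

55.2075%


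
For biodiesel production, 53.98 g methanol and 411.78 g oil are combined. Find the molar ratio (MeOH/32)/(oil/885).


Molar ratio = n_MeOH / n_oil = (MeOH/32) / (oil/885) = (MeOH * 885) / (32 * oil)
= (53.98 * 885) / (32 * 411.78)
= 3.6254

3.6254


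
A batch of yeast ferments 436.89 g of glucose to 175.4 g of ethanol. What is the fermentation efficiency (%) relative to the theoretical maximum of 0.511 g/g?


Fermentation efficiency = (actual / (0.511 * glucose)) * 100
= (175.4 / (0.511 * 436.89)) * 100
= 78.5664%

78.5664%


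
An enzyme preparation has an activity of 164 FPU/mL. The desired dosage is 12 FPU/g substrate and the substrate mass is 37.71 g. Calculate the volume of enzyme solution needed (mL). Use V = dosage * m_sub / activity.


V = dosage * m_sub / activity
V = 12 * 37.71 / 164
V = 2.7593 mL

2.7593 mL


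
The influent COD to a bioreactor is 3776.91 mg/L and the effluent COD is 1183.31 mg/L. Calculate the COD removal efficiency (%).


eta = (COD_in - COD_out) / COD_in * 100
= (3776.91 - 1183.31) / 3776.91 * 100
= 68.6699%

68.6699%


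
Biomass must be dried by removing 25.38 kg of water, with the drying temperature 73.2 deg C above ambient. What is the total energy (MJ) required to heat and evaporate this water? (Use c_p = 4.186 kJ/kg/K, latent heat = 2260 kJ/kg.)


E = m_water * (4.186 * dT + 2260) / 1000
= 25.38 * (4.186 * 73.2 + 2260) / 1000
= 65.1356 MJ

65.1356 MJ


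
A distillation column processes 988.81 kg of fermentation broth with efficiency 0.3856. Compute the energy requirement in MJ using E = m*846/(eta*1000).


E = m * 846 / (eta * 1000)
= 988.81 * 846 / (0.3856 * 1000)
= 2169.4327 MJ

2169.4327 MJ


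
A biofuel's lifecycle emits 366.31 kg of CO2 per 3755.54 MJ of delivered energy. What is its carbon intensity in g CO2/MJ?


CI = CO2 * 1000 / E
= 366.31 * 1000 / 3755.54
= 97.5386 g CO2/MJ

97.5386 g CO2/MJ


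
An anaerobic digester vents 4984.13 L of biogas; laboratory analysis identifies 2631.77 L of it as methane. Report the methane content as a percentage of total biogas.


CH4% = V_CH4 / V_total * 100
= 2631.77 / 4984.13 * 100
= 52.8030%

52.8030%


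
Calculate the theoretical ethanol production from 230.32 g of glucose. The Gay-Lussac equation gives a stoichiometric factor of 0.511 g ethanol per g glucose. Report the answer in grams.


Theoretical ethanol yield: m_EtOH = 0.511 * m_glucose
m_EtOH = 0.511 * 230.32 = 117.6935 g

117.6935 g


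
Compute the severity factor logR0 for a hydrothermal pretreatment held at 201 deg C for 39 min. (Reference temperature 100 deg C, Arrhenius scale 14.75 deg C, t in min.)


logR0 = log10(t * exp((T - 100) / 14.75))
= log10(39 * exp((201 - 100) / 14.75))
= 4.5649

4.5649


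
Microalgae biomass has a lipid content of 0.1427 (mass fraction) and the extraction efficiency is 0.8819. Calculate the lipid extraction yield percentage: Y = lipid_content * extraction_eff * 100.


Y = lipid_content * extraction_eff * 100
= 0.1427 * 0.8819 * 100
= 12.5847%

12.5847%


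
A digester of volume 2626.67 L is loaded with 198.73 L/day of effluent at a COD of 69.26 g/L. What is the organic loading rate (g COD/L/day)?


OLR = Q * S / V
= 198.73 * 69.26 / 2626.67
= 5.2401 g/L/day

5.2401 g/L/day


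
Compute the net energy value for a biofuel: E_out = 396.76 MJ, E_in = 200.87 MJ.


NEV = E_out - E_in
= 396.76 - 200.87
= 195.8900 MJ

195.8900 MJ


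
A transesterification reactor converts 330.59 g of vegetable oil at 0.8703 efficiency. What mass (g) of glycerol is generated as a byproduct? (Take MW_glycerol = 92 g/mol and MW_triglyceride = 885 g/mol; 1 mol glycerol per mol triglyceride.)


glycerol = oil * conv * (92/885)
= 330.59 * 0.8703 * 92 / 885
= 29.9091 g

29.9091 g


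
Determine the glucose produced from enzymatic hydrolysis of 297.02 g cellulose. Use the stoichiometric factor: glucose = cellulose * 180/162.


glucose = cellulose * 180/162
= 297.02 * 180/162
= 330.0222 g

330.0222 g


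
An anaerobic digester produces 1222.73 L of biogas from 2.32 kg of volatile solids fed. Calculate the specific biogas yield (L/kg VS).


Y = V / VS
= 1222.73 / 2.32
= 527.0388 L/kg VS

527.0388 L/kg VS


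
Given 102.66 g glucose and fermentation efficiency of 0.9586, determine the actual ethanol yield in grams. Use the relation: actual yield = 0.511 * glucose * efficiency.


Actual ethanol: m = 0.511 * 102.66 * 0.9586
m = 50.2874 g

50.2874 g


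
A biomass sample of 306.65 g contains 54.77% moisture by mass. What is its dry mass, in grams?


Wd = Ww * (1 - MC/100)
= 306.65 * (1 - 54.77/100)
= 138.6978 g

138.6978 g


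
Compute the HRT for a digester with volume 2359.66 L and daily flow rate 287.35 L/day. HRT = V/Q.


HRT = V / Q
= 2359.66 / 287.35
= 8.2118 days

8.2118 days


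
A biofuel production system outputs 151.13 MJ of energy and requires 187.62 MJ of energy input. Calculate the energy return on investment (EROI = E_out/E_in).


EROI = E_out / E_in
= 151.13 / 187.62
= 0.8055

0.8055


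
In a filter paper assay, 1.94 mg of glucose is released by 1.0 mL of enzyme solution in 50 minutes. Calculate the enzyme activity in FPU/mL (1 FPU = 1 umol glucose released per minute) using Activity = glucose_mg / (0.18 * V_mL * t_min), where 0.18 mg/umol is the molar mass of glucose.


Activity = glucose_mg / (0.18 mg/umol * V_mL * t_min)
= 1.94 / (0.18 * 1.0 * 50)
= 0.2156 FPU/mL

0.2156 FPU/mL


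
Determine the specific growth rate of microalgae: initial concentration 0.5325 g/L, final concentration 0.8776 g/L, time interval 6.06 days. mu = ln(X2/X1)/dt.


mu = ln(X2/X1) / dt
= ln(0.8776/0.5325) / 6.06
= 0.0824 per day

0.0824 per day


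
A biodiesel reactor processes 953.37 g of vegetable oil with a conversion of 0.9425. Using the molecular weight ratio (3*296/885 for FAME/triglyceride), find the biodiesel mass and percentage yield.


m_FAME = oil * conv * (3 * 296 / 885) = oil * conv * (888/885)
= 953.37 * 0.9425 * 888 / 885
= 901.5972 g
Y = m_FAME / oil * 100 = conv * (888/885) * 100
= 0.9425 * 888 / 885 * 100
= 94.57%

901.5972 g FAME; Y = 94.57%


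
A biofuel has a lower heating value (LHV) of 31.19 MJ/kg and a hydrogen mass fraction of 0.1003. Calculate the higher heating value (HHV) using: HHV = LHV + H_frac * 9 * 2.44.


HHV = LHV + H_frac * 9 * 2.44
= 31.19 + 0.1003 * 9 * 2.44
= 33.3926 MJ/kg

33.3926 MJ/kg


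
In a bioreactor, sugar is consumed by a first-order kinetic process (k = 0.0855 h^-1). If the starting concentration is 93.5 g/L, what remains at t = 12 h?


S = S0 * exp(-k * t)
S = 93.5 * exp(-0.0855 * 12)
S = 33.5139 g/L

33.5139 g/L


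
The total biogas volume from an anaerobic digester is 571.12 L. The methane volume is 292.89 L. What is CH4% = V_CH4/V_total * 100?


CH4% = V_CH4 / V_total * 100
= 292.89 / 571.12 * 100
= 51.2834%

51.2834%


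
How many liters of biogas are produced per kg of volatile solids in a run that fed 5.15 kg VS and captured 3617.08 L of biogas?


Y = V / VS
= 3617.08 / 5.15
= 702.3456 L/kg VS

702.3456 L/kg VS


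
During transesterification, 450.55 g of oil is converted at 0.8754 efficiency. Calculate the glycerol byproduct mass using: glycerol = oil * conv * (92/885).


glycerol = oil * conv * (92/885)
= 450.55 * 0.8754 * 92 / 885
= 41.0010 g

41.0010 g


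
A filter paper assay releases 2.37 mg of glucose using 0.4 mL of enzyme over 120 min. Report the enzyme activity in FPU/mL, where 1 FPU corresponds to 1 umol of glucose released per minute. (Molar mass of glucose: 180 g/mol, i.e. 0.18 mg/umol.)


Activity = glucose_mg / (0.18 mg/umol * V_mL * t_min)
= 2.37 / (0.18 * 0.4 * 120)
= 0.2743 FPU/mL

0.2743 FPU/mL


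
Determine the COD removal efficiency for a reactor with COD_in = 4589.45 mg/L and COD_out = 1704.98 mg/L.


eta = (COD_in - COD_out) / COD_in * 100
= (4589.45 - 1704.98) / 4589.45 * 100
= 62.8500%

62.8500%


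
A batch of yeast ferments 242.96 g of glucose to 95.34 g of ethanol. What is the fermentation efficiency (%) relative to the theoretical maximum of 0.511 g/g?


Fermentation efficiency = (actual / (0.511 * glucose)) * 100
= (95.34 / (0.511 * 242.96)) * 100
= 76.7926%

76.7926%


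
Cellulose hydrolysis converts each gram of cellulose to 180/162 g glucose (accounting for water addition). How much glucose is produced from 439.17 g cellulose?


glucose = cellulose * 180/162
= 439.17 * 180/162
= 487.9667 g

487.9667 g


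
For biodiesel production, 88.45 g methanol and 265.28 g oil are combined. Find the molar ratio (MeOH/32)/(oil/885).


Molar ratio = n_MeOH / n_oil = (MeOH/32) / (oil/885) = (MeOH * 885) / (32 * oil)
= (88.45 * 885) / (32 * 265.28)
= 9.2212

9.2212


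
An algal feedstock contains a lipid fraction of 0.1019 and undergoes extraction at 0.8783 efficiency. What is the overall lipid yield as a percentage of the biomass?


Y = lipid_content * extraction_eff * 100
= 0.1019 * 0.8783 * 100
= 8.9499%

8.9499%


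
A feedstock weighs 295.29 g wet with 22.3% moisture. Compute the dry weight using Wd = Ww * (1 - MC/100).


Wd = Ww * (1 - MC/100)
= 295.29 * (1 - 22.3/100)
= 229.4403 g

229.4403 g


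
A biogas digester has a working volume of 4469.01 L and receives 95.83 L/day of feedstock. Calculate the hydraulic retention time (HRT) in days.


HRT = V / Q
= 4469.01 / 95.83
= 46.6348 days

46.6348 days


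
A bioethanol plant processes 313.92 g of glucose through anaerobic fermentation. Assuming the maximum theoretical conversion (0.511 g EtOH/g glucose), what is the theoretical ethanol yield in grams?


Theoretical ethanol yield: m_EtOH = 0.511 * m_glucose
m_EtOH = 0.511 * 313.92 = 160.4131 g

160.4131 g


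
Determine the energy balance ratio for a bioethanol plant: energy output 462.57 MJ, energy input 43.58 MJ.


EROI = E_out / E_in
= 462.57 / 43.58
= 10.6143

10.6143


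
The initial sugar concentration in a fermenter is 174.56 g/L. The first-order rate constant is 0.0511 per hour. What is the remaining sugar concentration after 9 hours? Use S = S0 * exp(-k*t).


S = S0 * exp(-k * t)
S = 174.56 * exp(-0.0511 * 9)
S = 110.2079 g/L

110.2079 g/L


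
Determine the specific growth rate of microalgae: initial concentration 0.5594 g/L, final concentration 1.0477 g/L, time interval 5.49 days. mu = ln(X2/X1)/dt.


mu = ln(X2/X1) / dt
= ln(1.0477/0.5594) / 5.49
= 0.1143 per day

0.1143 per day


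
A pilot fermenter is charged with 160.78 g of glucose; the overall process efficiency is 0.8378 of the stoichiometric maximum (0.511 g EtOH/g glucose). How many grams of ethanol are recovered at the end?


Actual ethanol: m = 0.511 * 160.78 * 0.8378
m = 68.8325 g

68.8325 g


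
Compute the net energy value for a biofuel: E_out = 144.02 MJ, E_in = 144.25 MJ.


NEV = E_out - E_in
= 144.02 - 144.25
= -0.2300 MJ

-0.2300 MJ


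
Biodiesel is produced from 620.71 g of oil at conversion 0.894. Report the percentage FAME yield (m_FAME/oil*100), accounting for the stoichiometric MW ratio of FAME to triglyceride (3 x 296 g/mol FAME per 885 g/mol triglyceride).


m_FAME = oil * conv * (3 * 296 / 885) = oil * conv * (888/885)
= 620.71 * 0.894 * 888 / 885
= 556.7958 g
Y = m_FAME / oil * 100 = conv * (888/885) * 100
= 0.894 * 888 / 885 * 100
= 89.70%

89.70%


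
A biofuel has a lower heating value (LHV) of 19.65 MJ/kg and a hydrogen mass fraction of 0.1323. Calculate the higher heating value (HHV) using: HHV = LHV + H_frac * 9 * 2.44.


HHV = LHV + H_frac * 9 * 2.44
= 19.65 + 0.1323 * 9 * 2.44
= 22.5553 MJ/kg

22.5553 MJ/kg


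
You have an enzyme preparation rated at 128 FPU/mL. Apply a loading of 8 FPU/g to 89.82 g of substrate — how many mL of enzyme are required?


V = dosage * m_sub / activity
V = 8 * 89.82 / 128
V = 5.6137 mL

5.6137 mL


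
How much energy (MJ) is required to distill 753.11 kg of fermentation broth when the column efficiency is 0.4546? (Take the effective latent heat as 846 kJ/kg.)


E = m * 846 / (eta * 1000)
= 753.11 * 846 / (0.4546 * 1000)
= 1401.5201 MJ

1401.5201 MJ


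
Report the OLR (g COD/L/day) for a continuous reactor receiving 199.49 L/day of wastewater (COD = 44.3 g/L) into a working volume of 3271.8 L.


OLR = Q * S / V
= 199.49 * 44.3 / 3271.8
= 2.7011 g/L/day

2.7011 g/L/day


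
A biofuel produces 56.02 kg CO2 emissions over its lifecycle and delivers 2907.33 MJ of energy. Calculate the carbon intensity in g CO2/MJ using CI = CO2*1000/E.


CI = CO2 * 1000 / E
= 56.02 * 1000 / 2907.33
= 19.2685 g CO2/MJ

19.2685 g CO2/MJ


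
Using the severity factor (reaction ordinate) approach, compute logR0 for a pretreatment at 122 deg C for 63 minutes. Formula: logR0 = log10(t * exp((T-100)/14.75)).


logR0 = log10(t * exp((T - 100) / 14.75))
= log10(63 * exp((122 - 100) / 14.75))
= 2.4471

2.4471


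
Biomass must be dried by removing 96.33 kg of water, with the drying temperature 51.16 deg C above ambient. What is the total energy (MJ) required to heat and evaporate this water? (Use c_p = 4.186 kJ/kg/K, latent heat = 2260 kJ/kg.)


E = m_water * (4.186 * dT + 2260) / 1000
= 96.33 * (4.186 * 51.16 + 2260) / 1000
= 238.3354 MJ

238.3354 MJ


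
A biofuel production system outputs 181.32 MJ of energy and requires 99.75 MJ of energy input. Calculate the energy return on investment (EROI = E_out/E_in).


EROI = E_out / E_in
= 181.32 / 99.75
= 1.8177

1.8177


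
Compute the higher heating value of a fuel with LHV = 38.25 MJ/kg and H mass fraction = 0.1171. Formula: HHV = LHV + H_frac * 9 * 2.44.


HHV = LHV + H_frac * 9 * 2.44
= 38.25 + 0.1171 * 9 * 2.44
= 40.8215 MJ/kg

40.8215 MJ/kg


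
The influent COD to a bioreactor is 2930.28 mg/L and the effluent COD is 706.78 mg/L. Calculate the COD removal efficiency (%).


eta = (COD_in - COD_out) / COD_in * 100
= (2930.28 - 706.78) / 2930.28 * 100
= 75.8801%

75.8801%


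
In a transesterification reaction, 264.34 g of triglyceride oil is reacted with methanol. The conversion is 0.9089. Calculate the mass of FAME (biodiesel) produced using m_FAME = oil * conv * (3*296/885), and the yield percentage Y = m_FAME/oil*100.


m_FAME = oil * conv * (3 * 296 / 885) = oil * conv * (888/885)
= 264.34 * 0.9089 * 888 / 885
= 241.0731 g
Y = m_FAME / oil * 100 = conv * (888/885) * 100
= 0.9089 * 888 / 885 * 100
= 91.20%

241.0731 g FAME; Y = 91.20%


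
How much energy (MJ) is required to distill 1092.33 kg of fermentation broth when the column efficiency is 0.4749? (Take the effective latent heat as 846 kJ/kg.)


E = m * 846 / (eta * 1000)
= 1092.33 * 846 / (0.4749 * 1000)
= 1945.9069 MJ

1945.9069 MJ


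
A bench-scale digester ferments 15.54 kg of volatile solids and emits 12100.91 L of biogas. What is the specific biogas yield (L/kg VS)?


Y = V / VS
= 12100.91 / 15.54
= 778.6943 L/kg VS

778.6943 L/kg VS


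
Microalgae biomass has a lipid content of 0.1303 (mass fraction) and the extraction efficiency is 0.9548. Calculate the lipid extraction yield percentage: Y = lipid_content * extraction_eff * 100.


Y = lipid_content * extraction_eff * 100
= 0.1303 * 0.9548 * 100
= 12.4410%

12.4410%


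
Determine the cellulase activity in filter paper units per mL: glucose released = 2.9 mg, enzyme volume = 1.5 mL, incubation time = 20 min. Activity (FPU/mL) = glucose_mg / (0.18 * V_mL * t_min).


Activity = glucose_mg / (0.18 mg/umol * V_mL * t_min)
= 2.9 / (0.18 * 1.5 * 20)
= 0.5370 FPU/mL

0.5370 FPU/mL


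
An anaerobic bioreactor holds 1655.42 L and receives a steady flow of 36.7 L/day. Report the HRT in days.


HRT = V / Q
= 1655.42 / 36.7
= 45.1068 days

45.1068 days


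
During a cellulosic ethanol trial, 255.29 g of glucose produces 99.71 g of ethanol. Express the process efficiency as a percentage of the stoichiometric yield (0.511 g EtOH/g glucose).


Fermentation efficiency = (actual / (0.511 * glucose)) * 100
= (99.71 / (0.511 * 255.29)) * 100
= 76.4335%

76.4335%


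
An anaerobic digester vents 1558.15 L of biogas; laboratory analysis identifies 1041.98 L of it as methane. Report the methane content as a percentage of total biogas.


CH4% = V_CH4 / V_total * 100
= 1041.98 / 1558.15 * 100
= 66.8729%

66.8729%


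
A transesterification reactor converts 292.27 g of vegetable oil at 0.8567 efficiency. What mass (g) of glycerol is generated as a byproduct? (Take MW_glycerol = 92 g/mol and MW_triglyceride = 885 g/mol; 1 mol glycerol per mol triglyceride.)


glycerol = oil * conv * (92/885)
= 292.27 * 0.8567 * 92 / 885
= 26.0290 g

26.0290 g


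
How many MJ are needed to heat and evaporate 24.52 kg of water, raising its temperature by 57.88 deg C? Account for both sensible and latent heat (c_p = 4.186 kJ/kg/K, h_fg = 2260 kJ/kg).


E = m_water * (4.186 * dT + 2260) / 1000
= 24.52 * (4.186 * 57.88 + 2260) / 1000
= 61.3560 MJ

61.3560 MJ


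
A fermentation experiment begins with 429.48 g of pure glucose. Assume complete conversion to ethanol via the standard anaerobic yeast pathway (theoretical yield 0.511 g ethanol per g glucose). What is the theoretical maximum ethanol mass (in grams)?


Theoretical ethanol yield: m_EtOH = 0.511 * m_glucose
m_EtOH = 0.511 * 429.48 = 219.4643 g

219.4643 g


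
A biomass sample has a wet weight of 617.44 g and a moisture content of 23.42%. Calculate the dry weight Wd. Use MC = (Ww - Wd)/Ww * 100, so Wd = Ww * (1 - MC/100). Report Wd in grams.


Wd = Ww * (1 - MC/100)
= 617.44 * (1 - 23.42/100)
= 472.8356 g

472.8356 g
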